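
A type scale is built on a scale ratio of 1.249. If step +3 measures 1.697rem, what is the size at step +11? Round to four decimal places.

10.0504rem

Moving from step +3 to step +11 is 8 steps up, so multiply by r⁸.
1.697 × 1.249⁸ = 1.697 × 5.92242 ≈ 10.0504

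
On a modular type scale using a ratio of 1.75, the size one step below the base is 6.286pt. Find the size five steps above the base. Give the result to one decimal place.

180.6pt

Moving from step -1 to step +5 is 6 steps up, so multiply by r⁶.
6.286 × 1.75⁶ = 6.286 × 28.72290 ≈ 180.552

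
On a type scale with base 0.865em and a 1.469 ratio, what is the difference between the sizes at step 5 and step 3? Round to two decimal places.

Step 3: 0.865 × 1.469³ = 2.7421em
Step 5: 0.865 × 1.469⁵ = 5.9173em
Difference: 5.9173 − 2.7421 = 3.1752em

3.18em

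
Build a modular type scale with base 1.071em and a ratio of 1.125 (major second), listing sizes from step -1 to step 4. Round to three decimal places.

Step -1: 1.071 ÷ 1.125 = 0.952
Step 0: 1.071em
Step 1: 1.071 × 1.125 = 1.205
Step 2: 1.071 × 1.125² = 1.355
Step 3: 1.071 × 1.125³ = 1.525
Step 4: 1.071 × 1.125⁴ = 1.716

0.952em, 1.071em, 1.205em, 1.355em, 1.525em, 1.716em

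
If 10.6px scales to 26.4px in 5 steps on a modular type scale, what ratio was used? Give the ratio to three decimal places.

The ratio satisfies 10.6 × r⁵ = 26.4, so r = (26.4 / 10.6)^(1/5).
r = 2.4906^(1/5) ≈ 1.2002

1.200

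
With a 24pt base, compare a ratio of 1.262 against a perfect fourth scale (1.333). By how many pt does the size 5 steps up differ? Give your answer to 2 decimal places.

At 1.262: 24.0 × 1.262⁵ = 76.8260pt
Perfect fourth: 24.0 × 1.333⁵ = 101.0094pt
Difference: 101.0094 − 76.8260 = 24.1834pt

24.18pt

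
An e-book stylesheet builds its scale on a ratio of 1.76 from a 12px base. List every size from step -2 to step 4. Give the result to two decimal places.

Step -2: 12.0 ÷ 1.76² = 3.87
Step -1: 12.0 ÷ 1.76 = 6.82
Step 0: 12px
Step 1: 12.0 × 1.76 = 21.12
Step 2: 12.0 × 1.76² = 37.17
Step 3: 12.0 × 1.76³ = 65.42
Step 4: 12.0 × 1.76⁴ = 115.14

3.87px, 6.82px, 12.00px, 21.12px, 37.17px, 65.42px, 115.14px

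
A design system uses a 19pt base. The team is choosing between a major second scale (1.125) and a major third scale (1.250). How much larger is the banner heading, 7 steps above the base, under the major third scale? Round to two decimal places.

Major second: 19.0 × 1.125⁷ = 43.3332pt
Major third: 19.0 × 1.250⁷ = 90.5991pt
Difference: 90.5991 − 43.3332 = 47.2659pt

47.27pt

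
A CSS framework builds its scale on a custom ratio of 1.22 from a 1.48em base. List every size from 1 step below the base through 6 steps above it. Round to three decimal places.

Step -1: 1.48 ÷ 1.22 = 1.213
Step 0: 1.48em
Step 1: 1.48 × 1.22 = 1.806
Step 2: 1.48 × 1.22² = 2.203
Step 3: 1.48 × 1.22³ = 2.687
Step 4: 1.48 × 1.22⁴ = 3.279
Step 5: 1.48 × 1.22⁵ = 4.000
Step 6: 1.48 × 1.22⁶ = 4.880

1.213em, 1.480em, 1.806em, 2.203em, 2.687em, 3.279em, 4.000em, 4.880em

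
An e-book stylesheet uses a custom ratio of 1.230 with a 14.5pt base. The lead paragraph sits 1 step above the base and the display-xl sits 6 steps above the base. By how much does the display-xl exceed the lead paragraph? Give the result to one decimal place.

32.4pt

Step 1: 14.5 × 1.230 = 17.835pt
Step 6: 14.5 × 1.230⁶ = 50.211pt
Difference: 50.211 − 17.835 = 32.376pt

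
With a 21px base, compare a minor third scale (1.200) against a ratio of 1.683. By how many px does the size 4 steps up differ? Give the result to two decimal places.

Minor third: 21.0 × 1.200⁴ = 43.5456px
At 1.683: 21.0 × 1.683⁴ = 168.4829px
Difference: 168.4829 − 43.5456 = 124.9373px

124.94px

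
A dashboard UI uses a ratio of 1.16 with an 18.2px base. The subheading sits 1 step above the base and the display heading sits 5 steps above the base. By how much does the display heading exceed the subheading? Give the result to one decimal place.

Step 1: 18.2 × 1.16 = 21.112px
Step 5: 18.2 × 1.16⁵ = 38.226px
Difference: 38.226 − 21.112 = 17.114px

17.1px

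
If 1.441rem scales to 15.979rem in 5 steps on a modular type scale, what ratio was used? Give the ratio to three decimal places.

The ratio satisfies 1.441 × r⁵ = 15.979, so r = (15.979 / 1.441)^(1/5).
r = 11.0888^(1/5) ≈ 1.6180

1.618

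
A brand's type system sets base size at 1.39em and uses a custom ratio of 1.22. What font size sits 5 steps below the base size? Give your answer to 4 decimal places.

0.5143em

1.39 ÷ 1.22⁵ = 1.39 ÷ 2.70271 ≈ 0.5143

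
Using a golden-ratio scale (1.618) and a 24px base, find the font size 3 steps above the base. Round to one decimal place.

24.0 × 1.618³ = 24.0 × 4.23580 ≈ 101.66

101.7px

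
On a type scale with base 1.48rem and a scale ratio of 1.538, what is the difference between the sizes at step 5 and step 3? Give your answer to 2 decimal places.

Step 3: 1.48 × 1.538³ = 5.3843rem
Step 5: 1.48 × 1.538⁵ = 12.7363rem
Difference: 12.7363 − 5.3843 = 7.3520rem

7.35rem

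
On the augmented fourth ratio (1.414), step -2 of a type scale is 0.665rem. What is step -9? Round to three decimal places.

0.059rem

0.665 ÷ 1.414⁷ = 0.665 ÷ 11.30175 ≈ 0.059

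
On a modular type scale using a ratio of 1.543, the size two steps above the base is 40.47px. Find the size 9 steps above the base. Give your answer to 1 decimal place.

The gap is 9 − (2) = 7 steps, so the factor is 1.543^7.
40.47 × 1.543⁷ = 40.47 × 20.82387 ≈ 842.742

842.7px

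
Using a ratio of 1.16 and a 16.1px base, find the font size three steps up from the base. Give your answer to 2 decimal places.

16.1 × 1.16³ = 16.1 × 1.56090 ≈ 25.13

25.13px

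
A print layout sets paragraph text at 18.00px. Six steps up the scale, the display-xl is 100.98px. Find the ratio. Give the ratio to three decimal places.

1.333

r⁶ = 100.98 / 18.00, so r = (100.98/18.00)^(1/6).
r = 5.6100^(1/6) ≈ 1.3330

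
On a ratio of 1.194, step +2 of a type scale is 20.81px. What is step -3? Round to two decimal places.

20.81 ÷ 1.194⁵ = 20.81 ÷ 2.42673 ≈ 8.575

8.58px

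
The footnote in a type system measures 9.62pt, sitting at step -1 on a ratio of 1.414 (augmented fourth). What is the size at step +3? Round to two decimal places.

38.46pt

9.62 × 1.414⁴ = 9.62 × 3.99758 ≈ 38.457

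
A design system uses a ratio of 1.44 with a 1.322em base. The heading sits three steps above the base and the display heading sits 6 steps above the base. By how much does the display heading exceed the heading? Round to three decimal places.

7.840em

Step 3: 1.322 × 1.44³ = 3.94747em
Step 6: 1.322 × 1.44⁶ = 11.78708em
Difference: 11.78708 − 3.94747 = 7.83961em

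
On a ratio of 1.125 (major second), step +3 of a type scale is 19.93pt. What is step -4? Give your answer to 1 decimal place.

19.93 ÷ 1.125⁷ = 19.93 ÷ 2.28070 ≈ 8.739

8.7pt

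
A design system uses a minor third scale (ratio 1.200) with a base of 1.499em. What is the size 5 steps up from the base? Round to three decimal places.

3.730em

1.499 × 1.200⁵ = 1.499 × 2.48832 ≈ 3.730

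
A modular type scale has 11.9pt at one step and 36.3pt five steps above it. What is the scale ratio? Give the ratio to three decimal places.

r⁵ = 36.3 / 11.9, so r = (36.3/11.9)^(1/5).
r = 3.0504^(1/5) ≈ 1.2499

1.250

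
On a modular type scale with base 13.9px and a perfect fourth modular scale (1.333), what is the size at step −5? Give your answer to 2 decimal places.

A modular type scale is a geometric sequence: sizeₙ = base × rⁿ.
13.9 ÷ 1.333⁵ = 13.9 ÷ 4.20873 ≈ 3.30

3.30px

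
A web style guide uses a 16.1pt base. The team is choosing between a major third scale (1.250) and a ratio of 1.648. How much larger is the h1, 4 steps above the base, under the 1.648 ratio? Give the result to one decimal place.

79.4pt

Major third: 16.1 × 1.250⁴ = 39.307pt
At 1.648: 16.1 × 1.648⁴ = 118.756pt
Difference: 118.756 − 39.307 = 79.449pt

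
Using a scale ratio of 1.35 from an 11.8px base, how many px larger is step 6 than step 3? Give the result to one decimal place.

Step 3: 11.8 × 1.35³ = 29.032px
Step 6: 11.8 × 1.35⁶ = 71.431px
Difference: 71.431 − 29.032 = 42.399px

42.4px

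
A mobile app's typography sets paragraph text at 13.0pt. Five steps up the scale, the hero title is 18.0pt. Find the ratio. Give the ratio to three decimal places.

1.067

r⁵ = 18.0 / 13.0, so r = (18.0/13.0)^(1/5).
r = 1.3846^(1/5) ≈ 1.0672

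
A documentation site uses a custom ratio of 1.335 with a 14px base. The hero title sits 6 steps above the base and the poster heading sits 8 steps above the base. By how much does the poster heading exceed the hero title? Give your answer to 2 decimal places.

Step 6: 14.0 × 1.335⁶ = 79.2530px
Step 8: 14.0 × 1.335⁸ = 141.2467px
Difference: 141.2467 − 79.2530 = 61.9937px

61.99px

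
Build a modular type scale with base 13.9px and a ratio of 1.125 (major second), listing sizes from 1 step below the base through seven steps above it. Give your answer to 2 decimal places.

Step -1: 13.9 ÷ 1.125 = 12.36
Step 0: 13.9px
Step 1: 13.9 × 1.125 = 15.64
Step 2: 13.9 × 1.125² = 17.59
Step 3: 13.9 × 1.125³ = 19.79
Step 4: 13.9 × 1.125⁴ = 22.27
Step 5: 13.9 × 1.125⁵ = 25.05
Step 6: 13.9 × 1.125⁶ = 28.18
Step 7: 13.9 × 1.125⁷ = 31.70

12.36px, 13.90px, 15.64px, 17.59px, 19.79px, 22.27px, 25.05px, 28.18px, 31.70px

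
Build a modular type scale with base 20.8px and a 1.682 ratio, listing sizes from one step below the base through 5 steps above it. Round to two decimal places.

Step -1: 20.8 ÷ 1.682 = 12.37
Step 0: 20.8px
Step 1: 20.8 × 1.682 = 34.99
Step 2: 20.8 × 1.682² = 58.85
Step 3: 20.8 × 1.682³ = 98.98
Step 4: 20.8 × 1.682⁴ = 166.48
Step 5: 20.8 × 1.682⁵ = 280.02

12.37px, 20.80px, 34.99px, 58.85px, 98.98px, 166.48px, 280.02px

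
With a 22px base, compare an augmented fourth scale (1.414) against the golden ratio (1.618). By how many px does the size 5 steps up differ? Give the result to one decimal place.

119.6px

Augmented fourth: 22.0 × 1.414⁵ = 124.357px
Golden ratio: 22.0 × 1.618⁵ = 243.958px
Difference: 243.958 − 124.357 = 119.601px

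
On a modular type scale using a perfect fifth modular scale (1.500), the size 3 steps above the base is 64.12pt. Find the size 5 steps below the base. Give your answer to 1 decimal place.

Moving from step +3 to step -5 is 8 steps down, so divide by r⁸.
64.12 ÷ 1.500⁸ = 64.12 ÷ 25.62891 ≈ 2.502

2.5pt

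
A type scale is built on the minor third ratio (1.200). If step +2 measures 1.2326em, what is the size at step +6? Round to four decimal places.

2.5559em

1.2326 × 1.200⁴ = 1.2326 × 2.07360 ≈ 2.5559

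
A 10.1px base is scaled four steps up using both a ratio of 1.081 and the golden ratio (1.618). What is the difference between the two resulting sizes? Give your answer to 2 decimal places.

55.43px

At 1.081: 10.1 × 1.081⁴ = 13.7919px
Golden ratio: 10.1 × 1.618⁴ = 69.2206px
Difference: 69.2206 − 13.7919 = 55.4287px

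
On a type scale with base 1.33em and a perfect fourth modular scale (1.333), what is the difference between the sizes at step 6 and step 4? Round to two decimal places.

3.26em

Step 4: 1.33 × 1.333⁴ = 4.1993em
Step 6: 1.33 × 1.333⁶ = 7.4616em
Difference: 7.4616 − 4.1993 = 3.2623em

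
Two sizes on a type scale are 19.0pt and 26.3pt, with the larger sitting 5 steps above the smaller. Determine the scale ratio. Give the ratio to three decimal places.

1.067

r⁵ = 26.3 / 19.0, so r = (26.3/19.0)^(1/5).
r = 1.3842^(1/5) ≈ 1.0672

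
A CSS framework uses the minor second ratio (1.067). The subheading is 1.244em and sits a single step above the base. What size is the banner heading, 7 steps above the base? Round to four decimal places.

1.8357em

The gap is 7 − (1) = 6 steps, so the factor is 1.067^6.
1.244 × 1.067⁶ = 1.244 × 1.47566 ≈ 1.8357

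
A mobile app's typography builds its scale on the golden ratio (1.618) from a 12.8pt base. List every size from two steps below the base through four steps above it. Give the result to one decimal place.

4.9pt, 7.9pt, 12.8pt, 20.7pt, 33.5pt, 54.2pt, 87.7pt

Step -2: 12.8 ÷ 1.618² = 4.9
Step -1: 12.8 ÷ 1.618 = 7.9
Step 0: 12.8pt
Step 1: 12.8 × 1.618 = 20.7
Step 2: 12.8 × 1.618² = 33.5
Step 3: 12.8 × 1.618³ = 54.2
Step 4: 12.8 × 1.618⁴ = 87.7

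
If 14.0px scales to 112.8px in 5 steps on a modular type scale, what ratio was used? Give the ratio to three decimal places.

1.518

r⁵ = 112.8 / 14.0, so r = (112.8/14.0)^(1/5).
r = 8.0571^(1/5) ≈ 1.5179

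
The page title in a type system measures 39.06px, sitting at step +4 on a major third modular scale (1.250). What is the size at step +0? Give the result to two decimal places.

16.00px

39.06 ÷ 1.250⁴ = 39.06 ÷ 2.44141 ≈ 15.999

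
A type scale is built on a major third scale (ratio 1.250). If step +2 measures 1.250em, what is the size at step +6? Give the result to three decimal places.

3.052em

Moving from step +2 to step +6 is 4 steps up, so multiply by r⁴.
1.250 × 1.250⁴ = 1.250 × 2.44141 ≈ 3.052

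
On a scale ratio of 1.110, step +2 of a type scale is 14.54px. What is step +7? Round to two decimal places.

Moving from step +2 to step +7 is 5 steps up, so multiply by r⁵.
14.54 × 1.110⁵ = 14.54 × 1.68506 ≈ 24.501

24.50px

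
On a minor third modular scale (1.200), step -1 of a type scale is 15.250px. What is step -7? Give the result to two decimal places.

The gap is -7 − (-1) = -6 steps, so the factor is 1.200^-6.
15.250 ÷ 1.200⁶ = 15.250 ÷ 2.98598 ≈ 5.107

5.11px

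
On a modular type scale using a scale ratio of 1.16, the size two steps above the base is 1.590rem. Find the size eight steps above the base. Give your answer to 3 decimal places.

1.590 × 1.16⁶ = 1.590 × 2.43640 ≈ 3.874

3.874rem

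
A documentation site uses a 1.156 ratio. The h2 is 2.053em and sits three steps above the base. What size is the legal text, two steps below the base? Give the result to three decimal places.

0.994em

2.053 ÷ 1.156⁵ = 2.053 ÷ 2.06438 ≈ 0.994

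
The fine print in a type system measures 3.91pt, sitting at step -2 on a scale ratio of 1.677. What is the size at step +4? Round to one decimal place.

Moving from step -2 to step +4 is 6 steps up, so multiply by r⁶.
3.91 × 1.677⁶ = 3.91 × 22.24326 ≈ 86.971

87.0pt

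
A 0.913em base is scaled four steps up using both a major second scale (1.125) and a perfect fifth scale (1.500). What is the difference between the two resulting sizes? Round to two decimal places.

Major second: 0.913 × 1.125⁴ = 1.4624em
Perfect fifth: 0.913 × 1.500⁴ = 4.6221em
Difference: 4.6221 − 1.4624 = 3.1597em

3.16em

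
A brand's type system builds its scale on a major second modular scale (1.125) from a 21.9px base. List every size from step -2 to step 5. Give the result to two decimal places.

17.30px, 19.47px, 21.90px, 24.64px, 27.72px, 31.18px, 35.08px, 39.46px

Step -2: 21.9 ÷ 1.125² = 17.30
Step -1: 21.9 ÷ 1.125 = 19.47
Step 0: 21.9px
Step 1: 21.9 × 1.125 = 24.64
Step 2: 21.9 × 1.125² = 27.72
Step 3: 21.9 × 1.125³ = 31.18
Step 4: 21.9 × 1.125⁴ = 35.08
Step 5: 21.9 × 1.125⁵ = 39.46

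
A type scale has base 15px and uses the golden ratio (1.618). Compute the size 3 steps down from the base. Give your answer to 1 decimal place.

Each step on a modular scale multiplies by the ratio, so the size n steps from the base is base × ratioⁿ.
15.0 ÷ 1.618³ = 15.0 ÷ 4.23580 ≈ 3.54

3.5px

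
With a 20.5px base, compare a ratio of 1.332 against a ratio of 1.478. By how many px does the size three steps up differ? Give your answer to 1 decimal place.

At 1.332: 20.5 × 1.332³ = 48.447px
At 1.478: 20.5 × 1.478³ = 66.188px
Difference: 66.188 − 48.447 = 17.741px

17.7px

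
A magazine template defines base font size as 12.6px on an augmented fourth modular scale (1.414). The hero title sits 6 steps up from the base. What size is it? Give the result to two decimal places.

100.71px

Every step multiplies by the scale ratio.
12.6 × 1.414⁶ = 12.6 × 7.99275 ≈ 100.71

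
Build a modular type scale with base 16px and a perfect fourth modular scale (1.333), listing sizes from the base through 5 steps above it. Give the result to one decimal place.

16.0px, 21.3px, 28.4px, 37.9px, 50.5px, 67.3px

Step 0: 16px
Step 1: 16.0 × 1.333 = 21.3
Step 2: 16.0 × 1.333² = 28.4
Step 3: 16.0 × 1.333³ = 37.9
Step 4: 16.0 × 1.333⁴ = 50.5
Step 5: 16.0 × 1.333⁵ = 67.3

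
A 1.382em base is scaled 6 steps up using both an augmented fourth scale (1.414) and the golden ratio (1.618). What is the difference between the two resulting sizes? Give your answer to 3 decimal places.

Augmented fourth: 1.382 × 1.414⁶ = 11.04599em
Golden ratio: 1.382 × 1.618⁶ = 24.79586em
Difference: 24.79586 − 11.04599 = 13.74987em

13.750em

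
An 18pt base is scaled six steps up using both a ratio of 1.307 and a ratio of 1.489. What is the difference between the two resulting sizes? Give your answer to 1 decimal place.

106.4pt

At 1.307: 18.0 × 1.307⁶ = 89.728pt
At 1.489: 18.0 × 1.489⁶ = 196.174pt
Difference: 196.174 − 89.728 = 106.446pt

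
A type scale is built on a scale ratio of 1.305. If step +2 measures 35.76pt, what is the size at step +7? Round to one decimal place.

135.3pt

35.76 × 1.305⁵ = 35.76 × 3.78488 ≈ 135.347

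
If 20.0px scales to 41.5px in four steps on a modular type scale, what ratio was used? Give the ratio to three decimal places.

r⁴ = 41.5 / 20.0, so r = (41.5/20.0)^(1/4).
r = 2.0750^(1/4) ≈ 1.2002

1.200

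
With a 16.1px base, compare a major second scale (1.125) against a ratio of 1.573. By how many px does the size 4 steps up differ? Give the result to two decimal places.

Major second: 16.1 × 1.125⁴ = 25.7891px
At 1.573: 16.1 × 1.573⁴ = 98.5691px
Difference: 98.5691 − 25.7891 = 72.7800px

72.78px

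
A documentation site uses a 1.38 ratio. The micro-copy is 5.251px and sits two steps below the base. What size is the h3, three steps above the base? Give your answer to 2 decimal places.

Moving from step -2 to step +3 is 5 steps up, so multiply by r⁵.
5.251 × 1.38⁵ = 5.251 × 5.00490 ≈ 26.281

26.28px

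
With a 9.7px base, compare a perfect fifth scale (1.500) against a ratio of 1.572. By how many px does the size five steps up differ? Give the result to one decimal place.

19.5px

Perfect fifth: 9.7 × 1.500⁵ = 73.659px
At 1.572: 9.7 × 1.572⁵ = 93.118px
Difference: 93.118 − 73.659 = 19.459px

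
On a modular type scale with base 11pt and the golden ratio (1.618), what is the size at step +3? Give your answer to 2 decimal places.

46.59pt

Every step multiplies by the scale ratio.
11.0 × 1.618³ = 11.0 × 4.23580 ≈ 46.59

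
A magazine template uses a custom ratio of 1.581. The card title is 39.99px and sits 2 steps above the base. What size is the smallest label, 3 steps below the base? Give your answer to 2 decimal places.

The gap is -3 − (2) = -5 steps, so the factor is 1.581^-5.
39.99 ÷ 1.581⁵ = 39.99 ÷ 9.87778 ≈ 4.048

4.05px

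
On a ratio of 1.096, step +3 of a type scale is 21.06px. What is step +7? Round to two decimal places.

21.06 × 1.096⁴ = 21.06 × 1.44292 ≈ 30.388

30.39px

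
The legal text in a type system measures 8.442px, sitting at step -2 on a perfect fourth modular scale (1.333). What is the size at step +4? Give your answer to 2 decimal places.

47.36px

The gap is 4 − (-2) = 6 steps, so the factor is 1.333^6.
8.442 × 1.333⁶ = 8.442 × 5.61023 ≈ 47.362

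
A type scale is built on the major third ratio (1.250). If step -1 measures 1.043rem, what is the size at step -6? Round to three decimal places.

1.043 ÷ 1.250⁵ = 1.043 ÷ 3.05176 ≈ 0.342

0.342rem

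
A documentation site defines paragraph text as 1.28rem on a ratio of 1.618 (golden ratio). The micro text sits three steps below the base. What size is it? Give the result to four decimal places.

0.3022rem

1.28 ÷ 1.618³ = 1.28 ÷ 4.23580 ≈ 0.3022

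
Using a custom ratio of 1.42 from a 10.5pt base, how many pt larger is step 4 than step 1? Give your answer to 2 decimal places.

27.78pt

Step 1: 10.5 × 1.42 = 14.9100pt
Step 4: 10.5 × 1.42⁴ = 42.6916pt
Difference: 42.6916 − 14.9100 = 27.7816pt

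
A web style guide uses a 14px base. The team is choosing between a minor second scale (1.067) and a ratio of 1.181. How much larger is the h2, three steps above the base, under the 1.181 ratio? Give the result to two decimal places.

Minor second: 14.0 × 1.067³ = 17.0067px
At 1.181: 14.0 × 1.181³ = 23.0610px
Difference: 23.0610 − 17.0067 = 6.0543px

6.05px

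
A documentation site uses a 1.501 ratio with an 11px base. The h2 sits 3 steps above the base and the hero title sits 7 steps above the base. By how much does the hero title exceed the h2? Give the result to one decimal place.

Step 3: 11.0 × 1.501³ = 37.199px
Step 7: 11.0 × 1.501⁷ = 188.824px
Difference: 188.824 − 37.199 = 151.625px

151.6px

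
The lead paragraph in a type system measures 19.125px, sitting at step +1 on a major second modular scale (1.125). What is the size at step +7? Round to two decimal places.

38.77px

Moving from step +1 to step +7 is 6 steps up, so multiply by r⁶.
19.125 × 1.125⁶ = 19.125 × 2.02729 ≈ 38.772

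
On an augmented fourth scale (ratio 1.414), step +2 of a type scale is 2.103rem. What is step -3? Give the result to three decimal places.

0.372rem

2.103 ÷ 1.414⁵ = 2.103 ÷ 5.65258 ≈ 0.372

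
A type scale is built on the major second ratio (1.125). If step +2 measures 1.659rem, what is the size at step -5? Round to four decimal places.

0.7274rem

1.659 ÷ 1.125⁷ = 1.659 ÷ 2.28070 ≈ 0.7274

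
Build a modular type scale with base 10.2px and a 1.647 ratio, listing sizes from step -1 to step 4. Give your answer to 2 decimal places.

6.19px, 10.20px, 16.80px, 27.67px, 45.57px, 75.05px

Step -1: 10.2 ÷ 1.647 = 6.19
Step 0: 10.2px
Step 1: 10.2 × 1.647 = 16.80
Step 2: 10.2 × 1.647² = 27.67
Step 3: 10.2 × 1.647³ = 45.57
Step 4: 10.2 × 1.647⁴ = 75.05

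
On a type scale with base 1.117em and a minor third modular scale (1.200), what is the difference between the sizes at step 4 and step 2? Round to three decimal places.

0.708em

Step 2: 1.117 × 1.200² = 1.60848em
Step 4: 1.117 × 1.200⁴ = 2.31621em
Difference: 2.31621 − 1.60848 = 0.70773em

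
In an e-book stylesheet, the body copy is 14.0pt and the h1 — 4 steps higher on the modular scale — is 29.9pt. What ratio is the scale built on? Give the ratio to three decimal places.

1.209

The ratio satisfies 14.0 × r⁴ = 29.9, so r = (29.9 / 14.0)^(1/4).
r = 2.1357^(1/4) ≈ 1.2089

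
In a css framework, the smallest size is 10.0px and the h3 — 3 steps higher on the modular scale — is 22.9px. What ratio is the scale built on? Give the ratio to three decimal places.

The ratio satisfies 10.0 × r³ = 22.9, so r = (22.9 / 10.0)^(1/3).
r = 2.2900^(1/3) ≈ 1.3181

1.318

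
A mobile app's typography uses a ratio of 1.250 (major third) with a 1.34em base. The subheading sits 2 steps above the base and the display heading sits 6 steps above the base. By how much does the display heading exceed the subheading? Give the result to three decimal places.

Step 2: 1.34 × 1.250² = 2.09375em
Step 6: 1.34 × 1.250⁶ = 5.11169em
Difference: 5.11169 − 2.09375 = 3.01794em

3.018em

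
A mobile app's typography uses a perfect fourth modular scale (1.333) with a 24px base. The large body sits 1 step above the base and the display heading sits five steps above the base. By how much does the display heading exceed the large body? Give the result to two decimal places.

Step 1: 24.0 × 1.333 = 31.9920px
Step 5: 24.0 × 1.333⁵ = 101.0094px
Difference: 101.0094 − 31.9920 = 69.0174px

69.02px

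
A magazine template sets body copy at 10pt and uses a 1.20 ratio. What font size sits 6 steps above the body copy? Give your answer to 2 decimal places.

29.86pt

10.0 × 1.20⁶ = 10.0 × 2.98598 ≈ 29.86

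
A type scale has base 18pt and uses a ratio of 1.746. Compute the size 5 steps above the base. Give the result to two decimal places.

18.0 × 1.746⁵ = 18.0 × 16.22636 ≈ 292.07

292.07pt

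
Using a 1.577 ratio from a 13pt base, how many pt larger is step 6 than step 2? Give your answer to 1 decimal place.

Step 2: 13.0 × 1.577² = 32.330pt
Step 6: 13.0 × 1.577⁶ = 199.956pt
Difference: 199.956 − 32.330 = 167.626pt

167.6pt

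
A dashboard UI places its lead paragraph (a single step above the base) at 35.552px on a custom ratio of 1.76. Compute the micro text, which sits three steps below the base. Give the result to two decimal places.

3.71px

35.552 ÷ 1.76⁴ = 35.552 ÷ 9.59513 ≈ 3.705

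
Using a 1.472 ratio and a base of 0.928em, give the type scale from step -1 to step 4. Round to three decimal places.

0.630em, 0.928em, 1.366em, 2.011em, 2.960em, 4.357em

Step -1: 0.928 ÷ 1.472 = 0.630
Step 0: 0.928em
Step 1: 0.928 × 1.472 = 1.366
Step 2: 0.928 × 1.472² = 2.011
Step 3: 0.928 × 1.472³ = 2.960
Step 4: 0.928 × 1.472⁴ = 4.357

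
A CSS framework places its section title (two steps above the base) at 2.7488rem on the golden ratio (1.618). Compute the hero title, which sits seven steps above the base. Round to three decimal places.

30.481rem

2.7488 × 1.618⁵ = 2.7488 × 11.08901 ≈ 30.481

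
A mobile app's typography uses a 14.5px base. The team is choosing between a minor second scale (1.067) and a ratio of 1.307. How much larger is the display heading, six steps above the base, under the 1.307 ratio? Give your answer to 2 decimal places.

50.88px

Minor second: 14.5 × 1.067⁶ = 21.3971px
At 1.307: 14.5 × 1.307⁶ = 72.2806px
Difference: 72.2806 − 21.3971 = 50.8835px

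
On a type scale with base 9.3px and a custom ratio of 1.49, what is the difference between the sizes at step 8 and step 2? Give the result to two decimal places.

Step 2: 9.3 × 1.49² = 20.6469px
Step 8: 9.3 × 1.49⁸ = 225.9296px
Difference: 225.9296 − 20.6469 = 205.2827px

205.28px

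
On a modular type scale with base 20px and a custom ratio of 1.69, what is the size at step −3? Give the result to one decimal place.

4.1px

Every step multiplies by the scale ratio.
20.0 ÷ 1.69³ = 20.0 ÷ 4.82681 ≈ 4.14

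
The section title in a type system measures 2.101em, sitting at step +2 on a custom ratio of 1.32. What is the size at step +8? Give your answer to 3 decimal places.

The gap is 8 − (2) = 6 steps, so the factor is 1.32^6.
2.101 × 1.32⁶ = 2.101 × 5.28985 ≈ 11.114

11.114em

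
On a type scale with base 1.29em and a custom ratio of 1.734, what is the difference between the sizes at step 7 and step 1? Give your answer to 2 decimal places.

58.57em

Step 1: 1.29 × 1.734 = 2.2369em
Step 7: 1.29 × 1.734⁷ = 60.8042em
Difference: 60.8042 − 2.2369 = 58.5673em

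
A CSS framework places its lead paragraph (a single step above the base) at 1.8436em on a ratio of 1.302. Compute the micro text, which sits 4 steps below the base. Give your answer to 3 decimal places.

1.8436 ÷ 1.302⁵ = 1.8436 ÷ 3.74158 ≈ 0.493

0.493em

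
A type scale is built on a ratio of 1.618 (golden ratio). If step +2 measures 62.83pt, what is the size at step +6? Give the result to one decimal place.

430.6pt

62.83 × 1.618⁴ = 62.83 × 6.85353 ≈ 430.607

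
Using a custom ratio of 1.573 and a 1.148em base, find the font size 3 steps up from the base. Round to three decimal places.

1.148 × 1.573³ = 1.148 × 3.89212 ≈ 4.468

4.468em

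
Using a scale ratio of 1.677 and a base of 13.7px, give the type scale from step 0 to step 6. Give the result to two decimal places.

13.70px, 22.97px, 38.53px, 64.61px, 108.36px, 181.71px, 304.73px

Step 0: 13.7px
Step 1: 13.7 × 1.677 = 22.97
Step 2: 13.7 × 1.677² = 38.53
Step 3: 13.7 × 1.677³ = 64.61
Step 4: 13.7 × 1.677⁴ = 108.36
Step 5: 13.7 × 1.677⁵ = 181.71
Step 6: 13.7 × 1.677⁶ = 304.73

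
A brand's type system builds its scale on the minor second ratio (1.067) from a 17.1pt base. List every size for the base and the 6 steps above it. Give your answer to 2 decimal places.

17.10pt, 18.25pt, 19.47pt, 20.77pt, 22.16pt, 23.65pt, 25.23pt

Step 0: 17.1pt
Step 1: 17.1 × 1.067 = 18.25
Step 2: 17.1 × 1.067² = 19.47
Step 3: 17.1 × 1.067³ = 20.77
Step 4: 17.1 × 1.067⁴ = 22.16
Step 5: 17.1 × 1.067⁵ = 23.65
Step 6: 17.1 × 1.067⁶ = 25.23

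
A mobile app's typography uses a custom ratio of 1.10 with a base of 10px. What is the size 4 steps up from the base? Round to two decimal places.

A modular type scale is a geometric sequence: sizeₙ = base × rⁿ.
10.0 × 1.10⁴ = 10.0 × 1.46410 ≈ 14.64

14.64px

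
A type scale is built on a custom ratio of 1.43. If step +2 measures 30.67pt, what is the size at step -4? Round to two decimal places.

The gap is -4 − (2) = -6 steps, so the factor is 1.43^-6.
30.67 ÷ 1.43⁶ = 30.67 ÷ 8.55099 ≈ 3.587

3.59pt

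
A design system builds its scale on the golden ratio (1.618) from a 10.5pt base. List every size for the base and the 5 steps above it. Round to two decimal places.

10.50pt, 16.99pt, 27.49pt, 44.48pt, 71.96pt, 116.43pt

Step 0: 10.5pt
Step 1: 10.5 × 1.618 = 16.99
Step 2: 10.5 × 1.618² = 27.49
Step 3: 10.5 × 1.618³ = 44.48
Step 4: 10.5 × 1.618⁴ = 71.96
Step 5: 10.5 × 1.618⁵ = 116.43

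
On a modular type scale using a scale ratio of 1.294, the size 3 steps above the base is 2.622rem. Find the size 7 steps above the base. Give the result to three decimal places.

Moving from step +3 to step +7 is 4 steps up, so multiply by r⁴.
2.622 × 1.294⁴ = 2.622 × 2.80374 ≈ 7.351

7.351rem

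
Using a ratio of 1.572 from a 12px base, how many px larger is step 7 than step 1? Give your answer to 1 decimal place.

Step 1: 12.0 × 1.572 = 18.864px
Step 7: 12.0 × 1.572⁷ = 284.675px
Difference: 284.675 − 18.864 = 265.811px

265.8px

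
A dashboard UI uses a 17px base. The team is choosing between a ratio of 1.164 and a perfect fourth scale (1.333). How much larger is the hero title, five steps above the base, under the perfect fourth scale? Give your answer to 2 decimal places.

35.22px

At 1.164: 17.0 × 1.164⁵ = 36.3257px
Perfect fourth: 17.0 × 1.333⁵ = 71.5484px
Difference: 71.5484 − 36.3257 = 35.2227px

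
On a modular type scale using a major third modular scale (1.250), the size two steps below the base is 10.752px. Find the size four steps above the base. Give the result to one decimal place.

The gap is 4 − (-2) = 6 steps, so the factor is 1.250^6.
10.752 × 1.250⁶ = 10.752 × 3.81470 ≈ 41.016

41.0px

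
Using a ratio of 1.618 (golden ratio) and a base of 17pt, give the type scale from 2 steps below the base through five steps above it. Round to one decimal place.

6.5pt, 10.5pt, 17.0pt, 27.5pt, 44.5pt, 72.0pt, 116.5pt, 188.5pt

Step -2: 17.0 ÷ 1.618² = 6.5
Step -1: 17.0 ÷ 1.618 = 10.5
Step 0: 17pt
Step 1: 17.0 × 1.618 = 27.5
Step 2: 17.0 × 1.618² = 44.5
Step 3: 17.0 × 1.618³ = 72.0
Step 4: 17.0 × 1.618⁴ = 116.5
Step 5: 17.0 × 1.618⁵ = 188.5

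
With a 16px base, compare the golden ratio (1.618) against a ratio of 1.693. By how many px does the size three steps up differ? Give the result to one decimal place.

9.9px

Golden ratio: 16.0 × 1.618³ = 67.773px
At 1.693: 16.0 × 1.693³ = 77.641px
Difference: 77.641 − 67.773 = 9.868px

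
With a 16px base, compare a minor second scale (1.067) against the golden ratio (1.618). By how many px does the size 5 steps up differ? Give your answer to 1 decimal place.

Minor second: 16.0 × 1.067⁵ = 22.128px
Golden ratio: 16.0 × 1.618⁵ = 177.424px
Difference: 177.424 − 22.128 = 155.296px

155.3px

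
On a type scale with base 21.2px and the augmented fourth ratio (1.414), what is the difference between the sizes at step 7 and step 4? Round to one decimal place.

154.8px

Step 4: 21.2 × 1.414⁴ = 84.749px
Step 7: 21.2 × 1.414⁷ = 239.597px
Difference: 239.597 − 84.749 = 154.848px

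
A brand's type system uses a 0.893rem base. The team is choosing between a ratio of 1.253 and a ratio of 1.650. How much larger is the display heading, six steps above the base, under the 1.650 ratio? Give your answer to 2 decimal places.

At 1.253: 0.893 × 1.253⁶ = 3.4559rem
At 1.650: 0.893 × 1.650⁶ = 18.0200rem
Difference: 18.0200 − 3.4559 = 14.5641rem

14.56rem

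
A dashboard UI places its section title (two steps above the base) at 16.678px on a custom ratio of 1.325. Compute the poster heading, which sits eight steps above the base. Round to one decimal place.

Moving from step +2 to step +8 is 6 steps up, so multiply by r⁶.
16.678 × 1.325⁶ = 16.678 × 5.41122 ≈ 90.248

90.2px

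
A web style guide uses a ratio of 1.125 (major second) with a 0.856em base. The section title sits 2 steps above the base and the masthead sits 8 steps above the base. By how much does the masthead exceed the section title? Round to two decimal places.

Step 2: 0.856 × 1.125² = 1.0834em
Step 8: 0.856 × 1.125⁸ = 2.1963em
Difference: 2.1963 − 1.0834 = 1.1129em

1.11em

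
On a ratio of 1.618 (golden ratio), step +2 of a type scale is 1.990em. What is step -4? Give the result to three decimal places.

1.990 ÷ 1.618⁶ = 1.990 ÷ 17.94201 ≈ 0.111

0.111em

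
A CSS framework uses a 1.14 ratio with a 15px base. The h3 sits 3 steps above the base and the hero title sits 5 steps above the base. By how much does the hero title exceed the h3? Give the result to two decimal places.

Step 3: 15.0 × 1.14³ = 22.2232px
Step 5: 15.0 × 1.14⁵ = 28.8812px
Difference: 28.8812 − 22.2232 = 6.6580px

6.66px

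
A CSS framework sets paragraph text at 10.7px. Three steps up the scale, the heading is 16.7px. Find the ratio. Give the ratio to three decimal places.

The ratio satisfies 10.7 × r³ = 16.7, so r = (16.7 / 10.7)^(1/3).
r = 1.5607^(1/3) ≈ 1.1600

1.160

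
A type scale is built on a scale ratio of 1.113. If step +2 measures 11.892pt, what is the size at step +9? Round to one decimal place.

The gap is 9 − (2) = 7 steps, so the factor is 1.113^7.
11.892 × 1.113⁷ = 11.892 × 2.11576 ≈ 25.161

25.2pt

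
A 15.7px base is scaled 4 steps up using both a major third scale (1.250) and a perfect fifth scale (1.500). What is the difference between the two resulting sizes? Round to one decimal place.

Major third: 15.7 × 1.250⁴ = 38.330px
Perfect fifth: 15.7 × 1.500⁴ = 79.481px
Difference: 79.481 − 38.330 = 41.151px

41.2px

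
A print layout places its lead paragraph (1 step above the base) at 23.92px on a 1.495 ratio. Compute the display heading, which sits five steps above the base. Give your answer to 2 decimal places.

The gap is 5 − (1) = 4 steps, so the factor is 1.495^4.
23.92 × 1.495⁴ = 23.92 × 4.99534 ≈ 119.488

119.49px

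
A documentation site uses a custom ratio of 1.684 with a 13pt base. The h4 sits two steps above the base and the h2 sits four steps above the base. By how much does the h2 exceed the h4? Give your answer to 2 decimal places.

67.68pt

Step 2: 13.0 × 1.684² = 36.8661pt
Step 4: 13.0 × 1.684⁴ = 104.5470pt
Difference: 104.5470 − 36.8661 = 67.6809pt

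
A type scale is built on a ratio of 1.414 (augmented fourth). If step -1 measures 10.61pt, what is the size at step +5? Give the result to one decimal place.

10.61 × 1.414⁶ = 10.61 × 7.99275 ≈ 84.803

84.8pt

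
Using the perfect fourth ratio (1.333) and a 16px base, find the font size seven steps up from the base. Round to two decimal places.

119.66px

16.0 × 1.333⁷ = 16.0 × 7.47844 ≈ 119.66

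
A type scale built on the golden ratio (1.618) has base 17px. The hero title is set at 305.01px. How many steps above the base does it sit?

6

1.618ⁿ = 305.01 / 17 = 17.9418
n = ln(17.9418) / ln(1.618) = 2.8871 / 0.4812 ≈ 6.00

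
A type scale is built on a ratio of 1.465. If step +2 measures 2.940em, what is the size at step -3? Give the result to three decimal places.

0.436em

The gap is -3 − (2) = -5 steps, so the factor is 1.465^-5.
2.940 ÷ 1.465⁵ = 2.940 ÷ 6.74820 ≈ 0.436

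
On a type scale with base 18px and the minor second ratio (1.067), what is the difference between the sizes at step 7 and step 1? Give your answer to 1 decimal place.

9.1px

Step 1: 18.0 × 1.067 = 19.206px
Step 7: 18.0 × 1.067⁷ = 28.342px
Difference: 28.342 − 19.206 = 9.136px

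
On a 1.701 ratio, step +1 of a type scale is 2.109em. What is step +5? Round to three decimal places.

2.109 × 1.701⁴ = 2.109 × 8.37177 ≈ 17.656

17.656em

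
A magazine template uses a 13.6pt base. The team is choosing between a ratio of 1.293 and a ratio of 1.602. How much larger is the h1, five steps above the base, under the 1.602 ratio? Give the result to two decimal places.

94.35pt

At 1.293: 13.6 × 1.293⁵ = 49.1509pt
At 1.602: 13.6 × 1.602⁵ = 143.4999pt
Difference: 143.4999 − 49.1509 = 94.3490pt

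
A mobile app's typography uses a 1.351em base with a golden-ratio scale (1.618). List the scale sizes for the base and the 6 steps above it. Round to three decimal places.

1.351em, 2.186em, 3.537em, 5.723em, 9.259em, 14.981em, 24.240em

Step 0: 1.351em
Step 1: 1.351 × 1.618 = 2.186
Step 2: 1.351 × 1.618² = 3.537
Step 3: 1.351 × 1.618³ = 5.723
Step 4: 1.351 × 1.618⁴ = 9.259
Step 5: 1.351 × 1.618⁵ = 14.981
Step 6: 1.351 × 1.618⁶ = 24.240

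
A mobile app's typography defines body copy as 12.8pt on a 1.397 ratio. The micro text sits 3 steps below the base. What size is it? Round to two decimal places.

12.8 ÷ 1.397³ = 12.8 ÷ 2.72640 ≈ 4.69

4.69pt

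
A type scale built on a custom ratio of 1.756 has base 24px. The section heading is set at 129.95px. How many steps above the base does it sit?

1.756ⁿ = 129.95 / 24 = 5.4146
n = ln(5.4146) / ln(1.756) = 1.6891 / 0.5630 ≈ 3.00

3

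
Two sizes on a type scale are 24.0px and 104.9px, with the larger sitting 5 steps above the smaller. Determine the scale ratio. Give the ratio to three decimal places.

1.343

The ratio satisfies 24.0 × r⁵ = 104.9, so r = (104.9 / 24.0)^(1/5).
r = 4.3708^(1/5) ≈ 1.3431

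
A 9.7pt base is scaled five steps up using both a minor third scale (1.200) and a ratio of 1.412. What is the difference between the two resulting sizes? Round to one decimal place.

Minor third: 9.7 × 1.200⁵ = 24.137pt
At 1.412: 9.7 × 1.412⁵ = 54.443pt
Difference: 54.443 − 24.137 = 30.306pt

30.3pt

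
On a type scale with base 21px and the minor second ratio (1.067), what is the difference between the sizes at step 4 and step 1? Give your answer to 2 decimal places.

Step 1: 21.0 × 1.067 = 22.4070px
Step 4: 21.0 × 1.067⁴ = 27.2193px
Difference: 27.2193 − 22.4070 = 4.8123px

4.81px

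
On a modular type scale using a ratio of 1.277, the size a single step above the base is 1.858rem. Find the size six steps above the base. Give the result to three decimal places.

6.310rem

1.858 × 1.277⁵ = 1.858 × 3.39590 ≈ 6.310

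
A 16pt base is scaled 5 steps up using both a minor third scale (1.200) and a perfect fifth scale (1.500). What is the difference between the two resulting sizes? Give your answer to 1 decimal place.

Minor third: 16.0 × 1.200⁵ = 39.813pt
Perfect fifth: 16.0 × 1.500⁵ = 121.500pt
Difference: 121.500 − 39.813 = 81.687pt

81.7pt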